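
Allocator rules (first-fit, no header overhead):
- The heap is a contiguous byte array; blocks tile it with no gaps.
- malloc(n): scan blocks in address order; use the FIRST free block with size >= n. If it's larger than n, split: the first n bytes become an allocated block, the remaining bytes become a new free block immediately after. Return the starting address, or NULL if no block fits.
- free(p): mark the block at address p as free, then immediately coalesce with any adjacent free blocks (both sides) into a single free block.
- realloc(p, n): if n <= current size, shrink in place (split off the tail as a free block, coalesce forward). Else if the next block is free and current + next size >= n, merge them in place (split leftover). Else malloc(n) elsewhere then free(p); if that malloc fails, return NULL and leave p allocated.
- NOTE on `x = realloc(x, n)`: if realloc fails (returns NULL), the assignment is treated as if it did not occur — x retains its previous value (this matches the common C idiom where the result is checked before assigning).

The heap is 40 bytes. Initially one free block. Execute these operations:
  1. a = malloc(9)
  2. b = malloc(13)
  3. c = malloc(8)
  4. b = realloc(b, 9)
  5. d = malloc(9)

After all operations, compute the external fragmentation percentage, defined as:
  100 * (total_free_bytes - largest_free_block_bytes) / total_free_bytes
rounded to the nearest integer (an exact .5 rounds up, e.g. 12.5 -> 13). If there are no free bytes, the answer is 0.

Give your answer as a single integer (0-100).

Op 1: a = malloc(9) -> a = 0; heap: [0-8 ALLOC][9-39 FREE]
Op 2: b = malloc(13) -> b = 9; heap: [0-8 ALLOC][9-21 ALLOC][22-39 FREE]
Op 3: c = malloc(8) -> c = 22; heap: [0-8 ALLOC][9-21 ALLOC][22-29 ALLOC][30-39 FREE]
Op 4: b = realloc(b, 9) -> b = 9; heap: [0-8 ALLOC][9-17 ALLOC][18-21 FREE][22-29 ALLOC][30-39 FREE]
Op 5: d = malloc(9) -> d = 30; heap: [0-8 ALLOC][9-17 ALLOC][18-21 FREE][22-29 ALLOC][30-38 ALLOC][39-39 FREE]
Free blocks: [4 1] total_free=5 largest=4 -> 100*(5-4)/5 = 100/5 = 20

Answer: 20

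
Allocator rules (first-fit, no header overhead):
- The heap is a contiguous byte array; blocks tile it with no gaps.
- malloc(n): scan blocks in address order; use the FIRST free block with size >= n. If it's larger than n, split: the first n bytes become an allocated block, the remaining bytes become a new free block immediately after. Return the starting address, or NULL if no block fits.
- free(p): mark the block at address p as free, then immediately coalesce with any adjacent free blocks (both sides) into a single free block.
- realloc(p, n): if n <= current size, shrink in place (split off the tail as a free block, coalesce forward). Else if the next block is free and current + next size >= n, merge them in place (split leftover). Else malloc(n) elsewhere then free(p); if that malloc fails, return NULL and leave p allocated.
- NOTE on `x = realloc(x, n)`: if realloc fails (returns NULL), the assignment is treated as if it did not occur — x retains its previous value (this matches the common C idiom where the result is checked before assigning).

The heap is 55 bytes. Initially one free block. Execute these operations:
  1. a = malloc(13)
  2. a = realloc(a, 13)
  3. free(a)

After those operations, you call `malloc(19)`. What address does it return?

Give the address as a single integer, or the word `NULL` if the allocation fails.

Answer: 0

Derivation:
Op 1: a = malloc(13) -> a = 0; heap: [0-12 ALLOC][13-54 FREE]
Op 2: a = realloc(a, 13) -> a = 0; heap: [0-12 ALLOC][13-54 FREE]
Op 3: free(a) -> (freed a); heap: [0-54 FREE]
malloc(19): first-fit scan over [0-54 FREE] -> 0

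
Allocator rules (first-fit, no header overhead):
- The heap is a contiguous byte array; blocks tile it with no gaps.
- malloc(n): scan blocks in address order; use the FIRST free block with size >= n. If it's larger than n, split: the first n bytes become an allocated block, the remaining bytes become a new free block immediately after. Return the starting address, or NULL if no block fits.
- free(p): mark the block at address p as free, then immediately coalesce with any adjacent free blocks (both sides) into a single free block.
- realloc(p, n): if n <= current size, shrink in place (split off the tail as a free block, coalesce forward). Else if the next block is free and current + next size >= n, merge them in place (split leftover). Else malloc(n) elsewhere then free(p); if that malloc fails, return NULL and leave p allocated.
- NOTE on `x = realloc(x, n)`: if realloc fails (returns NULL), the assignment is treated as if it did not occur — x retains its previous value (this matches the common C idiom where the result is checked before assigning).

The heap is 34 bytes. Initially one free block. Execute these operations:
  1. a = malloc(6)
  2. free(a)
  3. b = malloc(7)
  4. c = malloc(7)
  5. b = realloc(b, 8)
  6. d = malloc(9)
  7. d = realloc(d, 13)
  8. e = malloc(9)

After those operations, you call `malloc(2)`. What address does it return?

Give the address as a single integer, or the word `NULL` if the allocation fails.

Answer: 0

Derivation:
Op 1: a = malloc(6) -> a = 0; heap: [0-5 ALLOC][6-33 FREE]
Op 2: free(a) -> (freed a); heap: [0-33 FREE]
Op 3: b = malloc(7) -> b = 0; heap: [0-6 ALLOC][7-33 FREE]
Op 4: c = malloc(7) -> c = 7; heap: [0-6 ALLOC][7-13 ALLOC][14-33 FREE]
Op 5: b = realloc(b, 8) -> b = 14; heap: [0-6 FREE][7-13 ALLOC][14-21 ALLOC][22-33 FREE]
Op 6: d = malloc(9) -> d = 22; heap: [0-6 FREE][7-13 ALLOC][14-21 ALLOC][22-30 ALLOC][31-33 FREE]
Op 7: d = realloc(d, 13) -> NULL (d unchanged); heap: [0-6 FREE][7-13 ALLOC][14-21 ALLOC][22-30 ALLOC][31-33 FREE]
Op 8: e = malloc(9) -> e = NULL; heap: [0-6 FREE][7-13 ALLOC][14-21 ALLOC][22-30 ALLOC][31-33 FREE]
malloc(2): first-fit scan over [0-6 FREE][7-13 ALLOC][14-21 ALLOC][22-30 ALLOC][31-33 FREE] -> 0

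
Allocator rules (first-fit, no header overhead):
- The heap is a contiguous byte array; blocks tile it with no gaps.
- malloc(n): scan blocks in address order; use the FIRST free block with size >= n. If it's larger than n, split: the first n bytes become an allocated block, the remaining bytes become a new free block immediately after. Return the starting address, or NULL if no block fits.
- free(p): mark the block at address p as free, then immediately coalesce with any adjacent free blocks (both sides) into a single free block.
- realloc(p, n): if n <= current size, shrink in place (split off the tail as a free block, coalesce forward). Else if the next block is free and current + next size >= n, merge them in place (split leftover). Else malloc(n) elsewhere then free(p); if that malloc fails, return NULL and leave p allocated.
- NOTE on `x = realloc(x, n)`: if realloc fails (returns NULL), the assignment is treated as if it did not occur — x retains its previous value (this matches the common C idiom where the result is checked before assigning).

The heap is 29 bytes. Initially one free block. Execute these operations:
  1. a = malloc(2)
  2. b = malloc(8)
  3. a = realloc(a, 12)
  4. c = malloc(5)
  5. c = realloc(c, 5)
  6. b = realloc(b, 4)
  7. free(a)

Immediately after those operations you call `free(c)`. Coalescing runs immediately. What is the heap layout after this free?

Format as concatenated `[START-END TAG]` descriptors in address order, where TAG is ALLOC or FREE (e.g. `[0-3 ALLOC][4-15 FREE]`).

Answer: [0-1 FREE][2-5 ALLOC][6-28 FREE]

Derivation:
Op 1: a = malloc(2) -> a = 0; heap: [0-1 ALLOC][2-28 FREE]
Op 2: b = malloc(8) -> b = 2; heap: [0-1 ALLOC][2-9 ALLOC][10-28 FREE]
Op 3: a = realloc(a, 12) -> a = 10; heap: [0-1 FREE][2-9 ALLOC][10-21 ALLOC][22-28 FREE]
Op 4: c = malloc(5) -> c = 22; heap: [0-1 FREE][2-9 ALLOC][10-21 ALLOC][22-26 ALLOC][27-28 FREE]
Op 5: c = realloc(c, 5) -> c = 22; heap: [0-1 FREE][2-9 ALLOC][10-21 ALLOC][22-26 ALLOC][27-28 FREE]
Op 6: b = realloc(b, 4) -> b = 2; heap: [0-1 FREE][2-5 ALLOC][6-9 FREE][10-21 ALLOC][22-26 ALLOC][27-28 FREE]
Op 7: free(a) -> (freed a); heap: [0-1 FREE][2-5 ALLOC][6-21 FREE][22-26 ALLOC][27-28 FREE]
free(c): c = 22 -> block [22-26 ALLOC]; mark free, coalesce with adjacent free neighbors -> [0-1 FREE][2-5 ALLOC][6-28 FREE]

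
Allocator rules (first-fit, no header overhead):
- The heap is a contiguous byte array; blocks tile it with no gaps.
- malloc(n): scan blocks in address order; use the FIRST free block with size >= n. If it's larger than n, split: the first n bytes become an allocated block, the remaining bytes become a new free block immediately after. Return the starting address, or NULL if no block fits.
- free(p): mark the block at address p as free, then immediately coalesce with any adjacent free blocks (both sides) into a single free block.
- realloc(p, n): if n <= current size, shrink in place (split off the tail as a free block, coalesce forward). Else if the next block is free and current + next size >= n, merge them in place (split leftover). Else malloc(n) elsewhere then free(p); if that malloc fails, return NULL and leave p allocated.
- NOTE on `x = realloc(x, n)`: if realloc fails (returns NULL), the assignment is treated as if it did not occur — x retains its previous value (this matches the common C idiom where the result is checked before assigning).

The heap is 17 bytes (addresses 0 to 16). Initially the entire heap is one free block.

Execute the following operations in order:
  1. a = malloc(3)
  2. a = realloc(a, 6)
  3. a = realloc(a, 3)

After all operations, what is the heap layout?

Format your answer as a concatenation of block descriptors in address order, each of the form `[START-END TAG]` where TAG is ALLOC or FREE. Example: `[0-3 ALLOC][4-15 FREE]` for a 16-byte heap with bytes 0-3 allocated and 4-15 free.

Answer: [0-2 ALLOC][3-16 FREE]

Derivation:
Op 1: a = malloc(3) -> a = 0; heap: [0-2 ALLOC][3-16 FREE]
Op 2: a = realloc(a, 6) -> a = 0; heap: [0-5 ALLOC][6-16 FREE]
Op 3: a = realloc(a, 3) -> a = 0; heap: [0-2 ALLOC][3-16 FREE]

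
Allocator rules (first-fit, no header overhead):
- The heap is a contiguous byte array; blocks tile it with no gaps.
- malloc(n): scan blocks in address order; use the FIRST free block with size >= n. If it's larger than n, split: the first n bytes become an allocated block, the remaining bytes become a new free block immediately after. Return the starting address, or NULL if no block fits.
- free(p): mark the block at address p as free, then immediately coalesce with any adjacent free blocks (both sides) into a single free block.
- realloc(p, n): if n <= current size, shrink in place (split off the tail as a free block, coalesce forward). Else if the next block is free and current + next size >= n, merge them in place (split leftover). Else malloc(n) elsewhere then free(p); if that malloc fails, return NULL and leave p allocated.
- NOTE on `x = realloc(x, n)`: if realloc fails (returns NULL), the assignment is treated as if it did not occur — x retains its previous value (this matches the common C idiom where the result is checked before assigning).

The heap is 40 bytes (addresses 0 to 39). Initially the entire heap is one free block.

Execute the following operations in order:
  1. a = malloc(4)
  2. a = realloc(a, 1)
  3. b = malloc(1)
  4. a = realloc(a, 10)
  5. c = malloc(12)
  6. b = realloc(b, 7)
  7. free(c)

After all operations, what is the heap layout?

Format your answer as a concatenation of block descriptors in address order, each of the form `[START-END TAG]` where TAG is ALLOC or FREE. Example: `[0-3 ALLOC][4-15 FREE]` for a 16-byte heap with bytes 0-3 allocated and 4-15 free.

Op 1: a = malloc(4) -> a = 0; heap: [0-3 ALLOC][4-39 FREE]
Op 2: a = realloc(a, 1) -> a = 0; heap: [0-0 ALLOC][1-39 FREE]
Op 3: b = malloc(1) -> b = 1; heap: [0-0 ALLOC][1-1 ALLOC][2-39 FREE]
Op 4: a = realloc(a, 10) -> a = 2; heap: [0-0 FREE][1-1 ALLOC][2-11 ALLOC][12-39 FREE]
Op 5: c = malloc(12) -> c = 12; heap: [0-0 FREE][1-1 ALLOC][2-11 ALLOC][12-23 ALLOC][24-39 FREE]
Op 6: b = realloc(b, 7) -> b = 24; heap: [0-1 FREE][2-11 ALLOC][12-23 ALLOC][24-30 ALLOC][31-39 FREE]
Op 7: free(c) -> (freed c); heap: [0-1 FREE][2-11 ALLOC][12-23 FREE][24-30 ALLOC][31-39 FREE]

Answer: [0-1 FREE][2-11 ALLOC][12-23 FREE][24-30 ALLOC][31-39 FREE]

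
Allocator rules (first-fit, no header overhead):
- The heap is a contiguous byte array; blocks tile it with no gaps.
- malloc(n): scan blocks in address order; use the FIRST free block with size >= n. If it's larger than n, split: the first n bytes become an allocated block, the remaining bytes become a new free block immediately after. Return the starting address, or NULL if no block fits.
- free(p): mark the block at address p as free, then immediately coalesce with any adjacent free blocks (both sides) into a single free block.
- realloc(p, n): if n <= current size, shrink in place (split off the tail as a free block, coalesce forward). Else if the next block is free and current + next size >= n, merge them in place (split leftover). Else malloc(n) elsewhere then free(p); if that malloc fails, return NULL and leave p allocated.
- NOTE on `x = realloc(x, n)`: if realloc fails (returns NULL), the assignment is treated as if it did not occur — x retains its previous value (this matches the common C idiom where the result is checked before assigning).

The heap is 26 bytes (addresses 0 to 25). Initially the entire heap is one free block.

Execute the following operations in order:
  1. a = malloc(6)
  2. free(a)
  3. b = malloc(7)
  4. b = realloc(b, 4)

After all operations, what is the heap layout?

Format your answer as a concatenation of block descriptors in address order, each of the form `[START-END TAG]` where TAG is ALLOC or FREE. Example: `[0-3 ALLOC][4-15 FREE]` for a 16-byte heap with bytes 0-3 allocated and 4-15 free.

Answer: [0-3 ALLOC][4-25 FREE]

Derivation:
Op 1: a = malloc(6) -> a = 0; heap: [0-5 ALLOC][6-25 FREE]
Op 2: free(a) -> (freed a); heap: [0-25 FREE]
Op 3: b = malloc(7) -> b = 0; heap: [0-6 ALLOC][7-25 FREE]
Op 4: b = realloc(b, 4) -> b = 0; heap: [0-3 ALLOC][4-25 FREE]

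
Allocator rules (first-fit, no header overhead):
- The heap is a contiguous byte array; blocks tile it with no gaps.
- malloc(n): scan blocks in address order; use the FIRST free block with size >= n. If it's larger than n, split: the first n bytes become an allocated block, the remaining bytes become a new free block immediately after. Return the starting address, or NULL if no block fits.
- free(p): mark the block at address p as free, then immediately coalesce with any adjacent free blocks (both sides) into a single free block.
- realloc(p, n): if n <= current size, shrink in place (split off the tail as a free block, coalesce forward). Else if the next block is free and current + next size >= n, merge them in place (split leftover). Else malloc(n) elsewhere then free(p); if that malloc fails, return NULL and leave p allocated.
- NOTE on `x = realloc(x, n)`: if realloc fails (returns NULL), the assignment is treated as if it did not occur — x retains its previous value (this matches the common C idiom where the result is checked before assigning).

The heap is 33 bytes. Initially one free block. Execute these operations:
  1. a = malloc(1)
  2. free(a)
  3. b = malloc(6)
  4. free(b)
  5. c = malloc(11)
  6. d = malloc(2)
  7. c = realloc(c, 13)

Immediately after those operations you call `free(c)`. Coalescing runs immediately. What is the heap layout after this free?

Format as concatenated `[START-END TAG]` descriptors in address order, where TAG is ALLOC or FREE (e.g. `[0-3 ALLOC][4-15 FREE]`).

Answer: [0-10 FREE][11-12 ALLOC][13-32 FREE]

Derivation:
Op 1: a = malloc(1) -> a = 0; heap: [0-0 ALLOC][1-32 FREE]
Op 2: free(a) -> (freed a); heap: [0-32 FREE]
Op 3: b = malloc(6) -> b = 0; heap: [0-5 ALLOC][6-32 FREE]
Op 4: free(b) -> (freed b); heap: [0-32 FREE]
Op 5: c = malloc(11) -> c = 0; heap: [0-10 ALLOC][11-32 FREE]
Op 6: d = malloc(2) -> d = 11; heap: [0-10 ALLOC][11-12 ALLOC][13-32 FREE]
Op 7: c = realloc(c, 13) -> c = 13; heap: [0-10 FREE][11-12 ALLOC][13-25 ALLOC][26-32 FREE]
free(c): c = 13 -> block [13-25 ALLOC]; mark free, coalesce with adjacent free neighbors -> [0-10 FREE][11-12 ALLOC][13-32 FREE]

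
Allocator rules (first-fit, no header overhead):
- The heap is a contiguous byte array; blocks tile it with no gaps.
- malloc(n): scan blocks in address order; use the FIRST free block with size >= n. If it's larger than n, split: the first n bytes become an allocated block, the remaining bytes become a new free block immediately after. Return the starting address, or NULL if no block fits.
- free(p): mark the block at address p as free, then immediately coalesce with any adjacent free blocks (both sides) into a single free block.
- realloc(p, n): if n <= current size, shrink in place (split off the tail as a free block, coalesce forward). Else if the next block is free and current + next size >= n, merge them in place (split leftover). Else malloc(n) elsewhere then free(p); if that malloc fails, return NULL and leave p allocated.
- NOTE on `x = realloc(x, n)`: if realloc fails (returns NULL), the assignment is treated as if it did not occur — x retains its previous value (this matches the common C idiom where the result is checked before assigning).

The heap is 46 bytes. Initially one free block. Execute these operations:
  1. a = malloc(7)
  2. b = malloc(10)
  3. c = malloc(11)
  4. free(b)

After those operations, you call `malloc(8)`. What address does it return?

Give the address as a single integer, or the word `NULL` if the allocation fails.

Answer: 7

Derivation:
Op 1: a = malloc(7) -> a = 0; heap: [0-6 ALLOC][7-45 FREE]
Op 2: b = malloc(10) -> b = 7; heap: [0-6 ALLOC][7-16 ALLOC][17-45 FREE]
Op 3: c = malloc(11) -> c = 17; heap: [0-6 ALLOC][7-16 ALLOC][17-27 ALLOC][28-45 FREE]
Op 4: free(b) -> (freed b); heap: [0-6 ALLOC][7-16 FREE][17-27 ALLOC][28-45 FREE]
malloc(8): first-fit scan over [0-6 ALLOC][7-16 FREE][17-27 ALLOC][28-45 FREE] -> 7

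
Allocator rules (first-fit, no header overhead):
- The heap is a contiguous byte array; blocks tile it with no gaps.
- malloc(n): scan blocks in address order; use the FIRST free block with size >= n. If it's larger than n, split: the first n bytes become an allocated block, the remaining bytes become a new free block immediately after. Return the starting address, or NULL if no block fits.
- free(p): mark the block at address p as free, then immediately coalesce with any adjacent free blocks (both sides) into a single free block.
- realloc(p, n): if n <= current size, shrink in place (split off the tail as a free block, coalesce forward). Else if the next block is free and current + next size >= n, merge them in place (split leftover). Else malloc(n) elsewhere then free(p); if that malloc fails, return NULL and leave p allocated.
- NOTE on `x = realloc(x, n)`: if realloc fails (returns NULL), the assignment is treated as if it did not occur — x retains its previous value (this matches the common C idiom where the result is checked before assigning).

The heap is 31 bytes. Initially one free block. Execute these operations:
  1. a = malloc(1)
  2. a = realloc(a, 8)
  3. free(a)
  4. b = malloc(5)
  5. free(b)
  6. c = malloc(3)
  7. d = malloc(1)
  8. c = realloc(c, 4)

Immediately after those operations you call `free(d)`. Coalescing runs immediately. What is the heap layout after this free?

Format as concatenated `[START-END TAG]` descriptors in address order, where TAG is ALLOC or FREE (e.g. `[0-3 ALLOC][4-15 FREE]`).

Answer: [0-3 FREE][4-7 ALLOC][8-30 FREE]

Derivation:
Op 1: a = malloc(1) -> a = 0; heap: [0-0 ALLOC][1-30 FREE]
Op 2: a = realloc(a, 8) -> a = 0; heap: [0-7 ALLOC][8-30 FREE]
Op 3: free(a) -> (freed a); heap: [0-30 FREE]
Op 4: b = malloc(5) -> b = 0; heap: [0-4 ALLOC][5-30 FREE]
Op 5: free(b) -> (freed b); heap: [0-30 FREE]
Op 6: c = malloc(3) -> c = 0; heap: [0-2 ALLOC][3-30 FREE]
Op 7: d = malloc(1) -> d = 3; heap: [0-2 ALLOC][3-3 ALLOC][4-30 FREE]
Op 8: c = realloc(c, 4) -> c = 4; heap: [0-2 FREE][3-3 ALLOC][4-7 ALLOC][8-30 FREE]
free(d): d = 3 -> block [3-3 ALLOC]; mark free, coalesce with adjacent free neighbors -> [0-3 FREE][4-7 ALLOC][8-30 FREE]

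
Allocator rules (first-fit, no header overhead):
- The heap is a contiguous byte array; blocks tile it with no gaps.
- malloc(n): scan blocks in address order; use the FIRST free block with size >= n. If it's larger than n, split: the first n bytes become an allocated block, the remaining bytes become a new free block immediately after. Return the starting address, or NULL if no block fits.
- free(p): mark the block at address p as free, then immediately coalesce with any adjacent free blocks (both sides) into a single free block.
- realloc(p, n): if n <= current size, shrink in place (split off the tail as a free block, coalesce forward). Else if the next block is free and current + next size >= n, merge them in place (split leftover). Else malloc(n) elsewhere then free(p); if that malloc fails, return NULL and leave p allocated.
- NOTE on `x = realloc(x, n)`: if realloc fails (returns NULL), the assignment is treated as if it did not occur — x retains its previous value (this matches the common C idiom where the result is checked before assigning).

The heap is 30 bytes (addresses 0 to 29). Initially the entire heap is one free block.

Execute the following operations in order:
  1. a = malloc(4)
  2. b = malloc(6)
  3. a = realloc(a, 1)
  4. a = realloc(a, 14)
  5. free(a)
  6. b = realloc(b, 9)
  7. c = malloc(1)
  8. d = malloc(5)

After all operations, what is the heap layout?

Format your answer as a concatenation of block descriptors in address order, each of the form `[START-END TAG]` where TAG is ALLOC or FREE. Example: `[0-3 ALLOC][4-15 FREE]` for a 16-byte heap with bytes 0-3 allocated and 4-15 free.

Op 1: a = malloc(4) -> a = 0; heap: [0-3 ALLOC][4-29 FREE]
Op 2: b = malloc(6) -> b = 4; heap: [0-3 ALLOC][4-9 ALLOC][10-29 FREE]
Op 3: a = realloc(a, 1) -> a = 0; heap: [0-0 ALLOC][1-3 FREE][4-9 ALLOC][10-29 FREE]
Op 4: a = realloc(a, 14) -> a = 10; heap: [0-3 FREE][4-9 ALLOC][10-23 ALLOC][24-29 FREE]
Op 5: free(a) -> (freed a); heap: [0-3 FREE][4-9 ALLOC][10-29 FREE]
Op 6: b = realloc(b, 9) -> b = 4; heap: [0-3 FREE][4-12 ALLOC][13-29 FREE]
Op 7: c = malloc(1) -> c = 0; heap: [0-0 ALLOC][1-3 FREE][4-12 ALLOC][13-29 FREE]
Op 8: d = malloc(5) -> d = 13; heap: [0-0 ALLOC][1-3 FREE][4-12 ALLOC][13-17 ALLOC][18-29 FREE]

Answer: [0-0 ALLOC][1-3 FREE][4-12 ALLOC][13-17 ALLOC][18-29 FREE]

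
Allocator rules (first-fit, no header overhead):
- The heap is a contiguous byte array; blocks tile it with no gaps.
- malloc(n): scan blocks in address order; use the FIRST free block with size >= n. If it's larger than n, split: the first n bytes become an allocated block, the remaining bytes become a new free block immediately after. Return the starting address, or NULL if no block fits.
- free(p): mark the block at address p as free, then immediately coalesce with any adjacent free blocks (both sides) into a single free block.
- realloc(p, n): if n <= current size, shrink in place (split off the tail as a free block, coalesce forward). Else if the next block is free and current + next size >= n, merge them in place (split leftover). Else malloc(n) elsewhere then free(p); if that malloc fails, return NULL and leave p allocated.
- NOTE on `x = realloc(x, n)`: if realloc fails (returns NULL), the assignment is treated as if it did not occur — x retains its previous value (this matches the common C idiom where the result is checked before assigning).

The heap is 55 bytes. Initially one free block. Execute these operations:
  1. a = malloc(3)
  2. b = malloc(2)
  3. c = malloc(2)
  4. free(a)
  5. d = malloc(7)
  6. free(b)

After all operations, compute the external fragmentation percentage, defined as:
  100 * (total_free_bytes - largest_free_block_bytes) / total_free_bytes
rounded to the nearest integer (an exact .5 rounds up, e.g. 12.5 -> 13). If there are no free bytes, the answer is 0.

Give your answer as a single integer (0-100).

Answer: 11

Derivation:
Op 1: a = malloc(3) -> a = 0; heap: [0-2 ALLOC][3-54 FREE]
Op 2: b = malloc(2) -> b = 3; heap: [0-2 ALLOC][3-4 ALLOC][5-54 FREE]
Op 3: c = malloc(2) -> c = 5; heap: [0-2 ALLOC][3-4 ALLOC][5-6 ALLOC][7-54 FREE]
Op 4: free(a) -> (freed a); heap: [0-2 FREE][3-4 ALLOC][5-6 ALLOC][7-54 FREE]
Op 5: d = malloc(7) -> d = 7; heap: [0-2 FREE][3-4 ALLOC][5-6 ALLOC][7-13 ALLOC][14-54 FREE]
Op 6: free(b) -> (freed b); heap: [0-4 FREE][5-6 ALLOC][7-13 ALLOC][14-54 FREE]
Free blocks: [5 41] total_free=46 largest=41 -> 100*(46-41)/46 = 500/46 ≈ 10.870 -> rounds to 11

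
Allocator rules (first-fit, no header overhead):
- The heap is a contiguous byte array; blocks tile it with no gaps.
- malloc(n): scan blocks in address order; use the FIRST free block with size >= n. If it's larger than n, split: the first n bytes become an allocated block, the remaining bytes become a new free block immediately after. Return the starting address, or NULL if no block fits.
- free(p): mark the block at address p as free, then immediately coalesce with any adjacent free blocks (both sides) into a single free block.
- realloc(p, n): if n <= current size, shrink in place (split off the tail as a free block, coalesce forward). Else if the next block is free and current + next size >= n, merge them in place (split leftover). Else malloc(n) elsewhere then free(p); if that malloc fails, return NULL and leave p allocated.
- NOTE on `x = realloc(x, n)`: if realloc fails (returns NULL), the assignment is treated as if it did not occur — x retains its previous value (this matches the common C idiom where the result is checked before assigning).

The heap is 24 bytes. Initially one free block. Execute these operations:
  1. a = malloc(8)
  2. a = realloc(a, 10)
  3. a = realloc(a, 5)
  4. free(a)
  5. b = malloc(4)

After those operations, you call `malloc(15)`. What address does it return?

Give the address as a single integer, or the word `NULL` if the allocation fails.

Op 1: a = malloc(8) -> a = 0; heap: [0-7 ALLOC][8-23 FREE]
Op 2: a = realloc(a, 10) -> a = 0; heap: [0-9 ALLOC][10-23 FREE]
Op 3: a = realloc(a, 5) -> a = 0; heap: [0-4 ALLOC][5-23 FREE]
Op 4: free(a) -> (freed a); heap: [0-23 FREE]
Op 5: b = malloc(4) -> b = 0; heap: [0-3 ALLOC][4-23 FREE]
malloc(15): first-fit scan over [0-3 ALLOC][4-23 FREE] -> 4

Answer: 4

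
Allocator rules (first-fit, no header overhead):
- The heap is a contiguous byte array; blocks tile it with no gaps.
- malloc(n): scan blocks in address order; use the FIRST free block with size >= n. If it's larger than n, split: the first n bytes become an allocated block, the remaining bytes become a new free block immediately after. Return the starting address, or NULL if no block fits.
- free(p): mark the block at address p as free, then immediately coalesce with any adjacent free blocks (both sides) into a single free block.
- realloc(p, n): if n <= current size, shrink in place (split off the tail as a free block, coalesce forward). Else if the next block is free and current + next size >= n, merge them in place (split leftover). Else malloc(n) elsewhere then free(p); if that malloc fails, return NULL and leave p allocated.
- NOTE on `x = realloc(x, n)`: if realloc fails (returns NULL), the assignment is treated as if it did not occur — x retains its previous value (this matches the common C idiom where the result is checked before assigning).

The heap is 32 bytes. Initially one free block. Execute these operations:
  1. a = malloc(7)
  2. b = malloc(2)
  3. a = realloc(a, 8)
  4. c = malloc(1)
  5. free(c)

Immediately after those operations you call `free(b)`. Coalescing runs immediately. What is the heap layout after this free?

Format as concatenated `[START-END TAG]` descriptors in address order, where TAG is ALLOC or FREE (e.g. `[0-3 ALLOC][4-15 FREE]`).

Answer: [0-8 FREE][9-16 ALLOC][17-31 FREE]

Derivation:
Op 1: a = malloc(7) -> a = 0; heap: [0-6 ALLOC][7-31 FREE]
Op 2: b = malloc(2) -> b = 7; heap: [0-6 ALLOC][7-8 ALLOC][9-31 FREE]
Op 3: a = realloc(a, 8) -> a = 9; heap: [0-6 FREE][7-8 ALLOC][9-16 ALLOC][17-31 FREE]
Op 4: c = malloc(1) -> c = 0; heap: [0-0 ALLOC][1-6 FREE][7-8 ALLOC][9-16 ALLOC][17-31 FREE]
Op 5: free(c) -> (freed c); heap: [0-6 FREE][7-8 ALLOC][9-16 ALLOC][17-31 FREE]
free(b): b = 7 -> block [7-8 ALLOC]; mark free, coalesce with adjacent free neighbors -> [0-8 FREE][9-16 ALLOC][17-31 FREE]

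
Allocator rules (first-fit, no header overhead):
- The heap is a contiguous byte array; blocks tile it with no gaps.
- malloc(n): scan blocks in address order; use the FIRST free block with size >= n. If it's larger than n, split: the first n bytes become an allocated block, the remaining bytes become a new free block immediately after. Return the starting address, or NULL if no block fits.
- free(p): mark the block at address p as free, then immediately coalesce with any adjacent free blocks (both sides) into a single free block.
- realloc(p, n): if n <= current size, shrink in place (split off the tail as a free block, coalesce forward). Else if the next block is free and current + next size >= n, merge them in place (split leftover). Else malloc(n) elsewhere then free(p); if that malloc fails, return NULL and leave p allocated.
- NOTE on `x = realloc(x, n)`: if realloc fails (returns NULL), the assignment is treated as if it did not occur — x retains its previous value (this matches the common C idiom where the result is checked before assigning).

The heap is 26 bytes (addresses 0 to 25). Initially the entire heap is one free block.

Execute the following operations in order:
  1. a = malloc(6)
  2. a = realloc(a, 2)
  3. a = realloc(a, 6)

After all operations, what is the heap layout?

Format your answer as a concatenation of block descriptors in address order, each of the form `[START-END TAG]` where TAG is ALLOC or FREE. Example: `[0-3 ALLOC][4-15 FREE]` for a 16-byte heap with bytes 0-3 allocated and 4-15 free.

Answer: [0-5 ALLOC][6-25 FREE]

Derivation:
Op 1: a = malloc(6) -> a = 0; heap: [0-5 ALLOC][6-25 FREE]
Op 2: a = realloc(a, 2) -> a = 0; heap: [0-1 ALLOC][2-25 FREE]
Op 3: a = realloc(a, 6) -> a = 0; heap: [0-5 ALLOC][6-25 FREE]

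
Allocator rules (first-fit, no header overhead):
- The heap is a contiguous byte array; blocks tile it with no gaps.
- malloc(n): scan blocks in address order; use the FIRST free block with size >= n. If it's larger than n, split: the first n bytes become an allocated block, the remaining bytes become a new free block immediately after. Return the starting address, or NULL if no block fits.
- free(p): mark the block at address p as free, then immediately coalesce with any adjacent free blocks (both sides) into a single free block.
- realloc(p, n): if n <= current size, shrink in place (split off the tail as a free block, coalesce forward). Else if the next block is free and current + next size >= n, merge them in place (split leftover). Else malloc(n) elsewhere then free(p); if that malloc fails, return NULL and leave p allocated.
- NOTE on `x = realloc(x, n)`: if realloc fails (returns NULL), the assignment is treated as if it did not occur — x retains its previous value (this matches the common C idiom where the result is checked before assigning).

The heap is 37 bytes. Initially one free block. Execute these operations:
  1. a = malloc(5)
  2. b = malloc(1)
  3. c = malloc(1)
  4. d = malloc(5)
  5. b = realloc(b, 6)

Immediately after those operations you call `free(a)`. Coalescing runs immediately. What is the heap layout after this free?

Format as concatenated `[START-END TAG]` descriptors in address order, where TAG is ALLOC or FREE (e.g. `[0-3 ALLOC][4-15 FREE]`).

Answer: [0-5 FREE][6-6 ALLOC][7-11 ALLOC][12-17 ALLOC][18-36 FREE]

Derivation:
Op 1: a = malloc(5) -> a = 0; heap: [0-4 ALLOC][5-36 FREE]
Op 2: b = malloc(1) -> b = 5; heap: [0-4 ALLOC][5-5 ALLOC][6-36 FREE]
Op 3: c = malloc(1) -> c = 6; heap: [0-4 ALLOC][5-5 ALLOC][6-6 ALLOC][7-36 FREE]
Op 4: d = malloc(5) -> d = 7; heap: [0-4 ALLOC][5-5 ALLOC][6-6 ALLOC][7-11 ALLOC][12-36 FREE]
Op 5: b = realloc(b, 6) -> b = 12; heap: [0-4 ALLOC][5-5 FREE][6-6 ALLOC][7-11 ALLOC][12-17 ALLOC][18-36 FREE]
free(a): a = 0 -> block [0-4 ALLOC]; mark free, coalesce with adjacent free neighbors -> [0-5 FREE][6-6 ALLOC][7-11 ALLOC][12-17 ALLOC][18-36 FREE]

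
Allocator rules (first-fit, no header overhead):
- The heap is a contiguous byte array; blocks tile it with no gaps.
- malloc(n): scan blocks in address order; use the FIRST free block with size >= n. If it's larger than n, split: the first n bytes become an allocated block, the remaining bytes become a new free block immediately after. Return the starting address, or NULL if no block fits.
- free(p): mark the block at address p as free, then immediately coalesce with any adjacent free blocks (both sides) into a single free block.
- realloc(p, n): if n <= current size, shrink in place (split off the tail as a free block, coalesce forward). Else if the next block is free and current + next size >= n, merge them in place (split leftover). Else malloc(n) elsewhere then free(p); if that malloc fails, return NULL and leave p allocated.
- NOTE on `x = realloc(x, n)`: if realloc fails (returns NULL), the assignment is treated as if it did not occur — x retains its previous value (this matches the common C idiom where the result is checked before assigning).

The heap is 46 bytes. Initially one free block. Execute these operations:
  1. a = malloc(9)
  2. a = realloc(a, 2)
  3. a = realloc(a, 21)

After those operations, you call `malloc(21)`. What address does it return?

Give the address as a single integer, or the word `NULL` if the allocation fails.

Answer: 21

Derivation:
Op 1: a = malloc(9) -> a = 0; heap: [0-8 ALLOC][9-45 FREE]
Op 2: a = realloc(a, 2) -> a = 0; heap: [0-1 ALLOC][2-45 FREE]
Op 3: a = realloc(a, 21) -> a = 0; heap: [0-20 ALLOC][21-45 FREE]
malloc(21): first-fit scan over [0-20 ALLOC][21-45 FREE] -> 21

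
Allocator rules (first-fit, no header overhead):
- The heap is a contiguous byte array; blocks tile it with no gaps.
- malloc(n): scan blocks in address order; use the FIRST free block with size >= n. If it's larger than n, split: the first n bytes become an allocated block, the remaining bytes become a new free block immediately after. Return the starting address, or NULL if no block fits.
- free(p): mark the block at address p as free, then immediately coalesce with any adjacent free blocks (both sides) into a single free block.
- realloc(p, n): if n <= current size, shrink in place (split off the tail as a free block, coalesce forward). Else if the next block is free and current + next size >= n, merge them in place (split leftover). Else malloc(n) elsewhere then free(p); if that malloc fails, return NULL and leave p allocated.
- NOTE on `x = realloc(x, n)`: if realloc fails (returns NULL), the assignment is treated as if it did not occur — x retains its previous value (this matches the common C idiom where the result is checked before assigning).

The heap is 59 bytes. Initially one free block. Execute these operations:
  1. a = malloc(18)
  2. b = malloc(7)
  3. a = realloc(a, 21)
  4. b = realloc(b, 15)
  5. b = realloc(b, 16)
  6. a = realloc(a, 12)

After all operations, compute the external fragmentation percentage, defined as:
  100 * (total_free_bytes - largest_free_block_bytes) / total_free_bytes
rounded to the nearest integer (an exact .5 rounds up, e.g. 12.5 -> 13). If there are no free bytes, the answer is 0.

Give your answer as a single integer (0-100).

Answer: 29

Derivation:
Op 1: a = malloc(18) -> a = 0; heap: [0-17 ALLOC][18-58 FREE]
Op 2: b = malloc(7) -> b = 18; heap: [0-17 ALLOC][18-24 ALLOC][25-58 FREE]
Op 3: a = realloc(a, 21) -> a = 25; heap: [0-17 FREE][18-24 ALLOC][25-45 ALLOC][46-58 FREE]
Op 4: b = realloc(b, 15) -> b = 0; heap: [0-14 ALLOC][15-24 FREE][25-45 ALLOC][46-58 FREE]
Op 5: b = realloc(b, 16) -> b = 0; heap: [0-15 ALLOC][16-24 FREE][25-45 ALLOC][46-58 FREE]
Op 6: a = realloc(a, 12) -> a = 25; heap: [0-15 ALLOC][16-24 FREE][25-36 ALLOC][37-58 FREE]
Free blocks: [9 22] total_free=31 largest=22 -> 100*(31-22)/31 = 900/31 ≈ 29.032 -> rounds to 29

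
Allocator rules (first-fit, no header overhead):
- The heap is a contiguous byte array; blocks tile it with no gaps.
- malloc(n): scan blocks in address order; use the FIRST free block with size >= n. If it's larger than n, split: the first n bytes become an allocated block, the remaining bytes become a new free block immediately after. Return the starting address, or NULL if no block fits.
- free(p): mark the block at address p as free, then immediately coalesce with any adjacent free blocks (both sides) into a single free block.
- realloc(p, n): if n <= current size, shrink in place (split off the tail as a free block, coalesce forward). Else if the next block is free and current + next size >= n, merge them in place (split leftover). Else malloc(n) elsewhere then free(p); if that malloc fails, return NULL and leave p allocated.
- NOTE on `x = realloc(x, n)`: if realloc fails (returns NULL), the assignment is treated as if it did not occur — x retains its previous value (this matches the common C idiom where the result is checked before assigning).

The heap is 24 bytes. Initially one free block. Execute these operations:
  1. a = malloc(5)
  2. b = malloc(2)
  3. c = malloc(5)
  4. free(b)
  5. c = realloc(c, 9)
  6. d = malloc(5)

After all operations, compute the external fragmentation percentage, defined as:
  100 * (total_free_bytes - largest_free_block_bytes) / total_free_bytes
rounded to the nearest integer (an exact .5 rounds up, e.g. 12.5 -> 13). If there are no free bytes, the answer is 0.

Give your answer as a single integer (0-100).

Op 1: a = malloc(5) -> a = 0; heap: [0-4 ALLOC][5-23 FREE]
Op 2: b = malloc(2) -> b = 5; heap: [0-4 ALLOC][5-6 ALLOC][7-23 FREE]
Op 3: c = malloc(5) -> c = 7; heap: [0-4 ALLOC][5-6 ALLOC][7-11 ALLOC][12-23 FREE]
Op 4: free(b) -> (freed b); heap: [0-4 ALLOC][5-6 FREE][7-11 ALLOC][12-23 FREE]
Op 5: c = realloc(c, 9) -> c = 7; heap: [0-4 ALLOC][5-6 FREE][7-15 ALLOC][16-23 FREE]
Op 6: d = malloc(5) -> d = 16; heap: [0-4 ALLOC][5-6 FREE][7-15 ALLOC][16-20 ALLOC][21-23 FREE]
Free blocks: [2 3] total_free=5 largest=3 -> 100*(5-3)/5 = 200/5 = 40

Answer: 40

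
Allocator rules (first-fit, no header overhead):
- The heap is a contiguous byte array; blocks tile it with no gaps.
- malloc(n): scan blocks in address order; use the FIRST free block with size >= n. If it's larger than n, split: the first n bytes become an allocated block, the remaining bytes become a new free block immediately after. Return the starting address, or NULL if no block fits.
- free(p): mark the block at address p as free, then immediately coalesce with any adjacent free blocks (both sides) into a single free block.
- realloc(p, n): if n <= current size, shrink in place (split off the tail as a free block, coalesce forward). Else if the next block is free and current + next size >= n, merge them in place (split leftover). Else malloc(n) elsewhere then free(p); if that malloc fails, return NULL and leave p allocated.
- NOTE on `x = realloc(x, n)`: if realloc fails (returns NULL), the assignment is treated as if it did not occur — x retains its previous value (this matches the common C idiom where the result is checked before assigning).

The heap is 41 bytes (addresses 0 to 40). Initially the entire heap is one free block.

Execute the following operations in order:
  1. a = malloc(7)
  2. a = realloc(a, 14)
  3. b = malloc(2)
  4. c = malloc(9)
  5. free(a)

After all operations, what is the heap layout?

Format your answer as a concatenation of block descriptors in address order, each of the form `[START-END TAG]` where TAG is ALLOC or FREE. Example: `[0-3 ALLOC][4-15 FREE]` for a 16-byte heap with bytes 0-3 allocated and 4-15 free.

Answer: [0-13 FREE][14-15 ALLOC][16-24 ALLOC][25-40 FREE]

Derivation:
Op 1: a = malloc(7) -> a = 0; heap: [0-6 ALLOC][7-40 FREE]
Op 2: a = realloc(a, 14) -> a = 0; heap: [0-13 ALLOC][14-40 FREE]
Op 3: b = malloc(2) -> b = 14; heap: [0-13 ALLOC][14-15 ALLOC][16-40 FREE]
Op 4: c = malloc(9) -> c = 16; heap: [0-13 ALLOC][14-15 ALLOC][16-24 ALLOC][25-40 FREE]
Op 5: free(a) -> (freed a); heap: [0-13 FREE][14-15 ALLOC][16-24 ALLOC][25-40 FREE]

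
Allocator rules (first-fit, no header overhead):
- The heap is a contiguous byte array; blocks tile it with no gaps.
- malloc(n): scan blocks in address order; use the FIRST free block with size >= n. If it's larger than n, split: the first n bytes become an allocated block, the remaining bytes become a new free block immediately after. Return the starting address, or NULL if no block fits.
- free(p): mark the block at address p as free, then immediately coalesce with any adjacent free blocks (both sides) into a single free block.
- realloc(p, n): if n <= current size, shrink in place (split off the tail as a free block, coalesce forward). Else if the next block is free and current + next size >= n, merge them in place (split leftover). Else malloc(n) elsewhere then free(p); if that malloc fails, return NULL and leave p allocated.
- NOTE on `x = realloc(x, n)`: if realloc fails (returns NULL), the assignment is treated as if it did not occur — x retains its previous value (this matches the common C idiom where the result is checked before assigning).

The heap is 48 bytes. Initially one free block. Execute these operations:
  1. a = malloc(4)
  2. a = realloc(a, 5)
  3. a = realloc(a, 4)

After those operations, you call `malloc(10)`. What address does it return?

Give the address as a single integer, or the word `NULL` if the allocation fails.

Answer: 4

Derivation:
Op 1: a = malloc(4) -> a = 0; heap: [0-3 ALLOC][4-47 FREE]
Op 2: a = realloc(a, 5) -> a = 0; heap: [0-4 ALLOC][5-47 FREE]
Op 3: a = realloc(a, 4) -> a = 0; heap: [0-3 ALLOC][4-47 FREE]
malloc(10): first-fit scan over [0-3 ALLOC][4-47 FREE] -> 4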